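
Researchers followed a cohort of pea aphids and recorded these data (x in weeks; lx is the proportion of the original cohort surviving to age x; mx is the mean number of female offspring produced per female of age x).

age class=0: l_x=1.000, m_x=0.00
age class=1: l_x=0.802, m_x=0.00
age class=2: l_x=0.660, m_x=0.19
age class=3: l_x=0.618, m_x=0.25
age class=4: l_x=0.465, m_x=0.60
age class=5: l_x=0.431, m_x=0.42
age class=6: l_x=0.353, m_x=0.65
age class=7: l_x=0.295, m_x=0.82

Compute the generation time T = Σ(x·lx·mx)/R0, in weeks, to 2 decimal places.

4.79

lx·mx: 0, 0, 0.1254, 0.1545, 0.279, 0.18102, 0.22945, 0.2419 → R0 = 1.21127
x·lx·mx: 0, 0, 0.2508, 0.4635, 1.116, 0.9051, 1.3767, 1.6933 → Σ = 5.8054
T = 5.8054 / 1.21127 = 4.792821… → 4.79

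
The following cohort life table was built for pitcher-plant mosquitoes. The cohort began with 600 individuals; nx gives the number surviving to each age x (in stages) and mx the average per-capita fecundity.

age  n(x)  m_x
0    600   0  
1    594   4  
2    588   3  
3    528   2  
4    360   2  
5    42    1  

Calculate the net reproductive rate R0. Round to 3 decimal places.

9.930

lx = nx/n0 = nx/600: 1, 0.99, 0.98, 0.88, 0.6, 0.07
lx·mx by age: 0, 3.96, 2.94, 1.76, 1.2, 0.07
R0 = Σ lx·mx = 9.93 → 9.930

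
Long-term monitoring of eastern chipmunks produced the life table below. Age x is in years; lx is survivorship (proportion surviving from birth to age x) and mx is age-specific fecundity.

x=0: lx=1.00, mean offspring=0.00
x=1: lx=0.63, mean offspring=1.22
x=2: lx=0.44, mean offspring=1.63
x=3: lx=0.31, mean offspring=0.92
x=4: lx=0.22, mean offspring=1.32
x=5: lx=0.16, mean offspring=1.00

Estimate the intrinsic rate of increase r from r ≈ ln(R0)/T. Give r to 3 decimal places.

0.353

R0 = Σ lx·mx = 0 + 0.7686 + 0.7172 + 0.2852 + 0.2904 + 0.16 = 2.2214
Σ x·lx·mx = 5.0202; T = 5.0202/2.2214 = 2.25993…
r ≈ ln(R0)/T = ln(2.2214)/2.25993… = 0.35317… → 0.353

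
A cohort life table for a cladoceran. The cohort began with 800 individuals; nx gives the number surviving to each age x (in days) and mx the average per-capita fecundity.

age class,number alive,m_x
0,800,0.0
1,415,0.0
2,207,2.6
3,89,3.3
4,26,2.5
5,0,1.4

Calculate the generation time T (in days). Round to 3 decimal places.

2.472

lx = nx/n0 = nx/800: 1, 0.51875, 0.25875, 0.11125, 0.0325, 0
lx·mx: 0, 0, 0.67275, 0.367125, 0.08125, 0 → R0 = 1.121125
x·lx·mx: 0, 0, 1.3455, 1.101375, 0.325, 0 → Σ = 2.771875
T = 2.771875 / 1.121125 = 2.472405… → 2.472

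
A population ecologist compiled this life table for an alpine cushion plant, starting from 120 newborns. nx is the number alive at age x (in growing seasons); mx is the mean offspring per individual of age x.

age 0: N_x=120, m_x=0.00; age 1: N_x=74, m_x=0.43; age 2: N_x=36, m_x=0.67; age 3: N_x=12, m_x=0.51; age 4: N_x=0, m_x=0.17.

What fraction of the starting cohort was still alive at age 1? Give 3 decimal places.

0.617

l_1 = n_1/n_0 = 74/120 = 0.616667… → 0.617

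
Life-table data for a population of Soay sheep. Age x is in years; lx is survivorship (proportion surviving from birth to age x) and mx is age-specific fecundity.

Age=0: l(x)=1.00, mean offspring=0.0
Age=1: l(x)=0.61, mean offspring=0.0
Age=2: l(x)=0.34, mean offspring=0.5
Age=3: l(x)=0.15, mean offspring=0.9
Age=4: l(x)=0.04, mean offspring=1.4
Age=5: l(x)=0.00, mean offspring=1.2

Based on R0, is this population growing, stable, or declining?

R0 = Σ lx·mx = 0 + 0 + 0.17 + 0.135 + 0.056 + 0 = 0.361
R0 < 1, so the population is declining.

declining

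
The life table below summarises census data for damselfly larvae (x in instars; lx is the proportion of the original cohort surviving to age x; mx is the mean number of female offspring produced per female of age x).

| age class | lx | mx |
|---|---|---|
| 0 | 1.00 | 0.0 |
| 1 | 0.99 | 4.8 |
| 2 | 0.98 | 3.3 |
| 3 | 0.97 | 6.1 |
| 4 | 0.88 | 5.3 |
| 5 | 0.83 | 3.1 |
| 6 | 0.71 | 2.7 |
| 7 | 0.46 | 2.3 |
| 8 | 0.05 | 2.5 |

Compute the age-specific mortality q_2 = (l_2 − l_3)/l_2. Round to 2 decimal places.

q_2 = (l_2 − l_3) / l_2 = (0.98 − 0.97) / 0.98
     = 0.01 / 0.98 = 0.010204… → 0.01

0.01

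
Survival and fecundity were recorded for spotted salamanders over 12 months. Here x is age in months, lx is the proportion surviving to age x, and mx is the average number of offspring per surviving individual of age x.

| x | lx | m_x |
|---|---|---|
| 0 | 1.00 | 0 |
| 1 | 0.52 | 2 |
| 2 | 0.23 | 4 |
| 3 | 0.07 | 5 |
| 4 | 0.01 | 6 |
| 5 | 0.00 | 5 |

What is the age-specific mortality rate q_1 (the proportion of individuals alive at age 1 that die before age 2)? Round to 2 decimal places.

0.56

q_1 = (l_1 − l_2) / l_1 = (0.52 − 0.23) / 0.52
     = 0.29 / 0.52 = 0.557692… → 0.56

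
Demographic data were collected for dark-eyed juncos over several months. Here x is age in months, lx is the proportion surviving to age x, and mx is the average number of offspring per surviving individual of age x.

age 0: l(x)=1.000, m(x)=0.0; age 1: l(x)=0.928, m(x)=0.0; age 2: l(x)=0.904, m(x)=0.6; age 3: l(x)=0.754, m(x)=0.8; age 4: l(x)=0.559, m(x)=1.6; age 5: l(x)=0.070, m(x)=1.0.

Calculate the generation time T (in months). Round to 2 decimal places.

3.23

lx·mx: 0, 0, 0.5424, 0.6032, 0.8944, 0.07 → R0 = 2.11
x·lx·mx: 0, 0, 1.0848, 1.8096, 3.5776, 0.35 → Σ = 6.822
T = 6.822 / 2.11 = 3.233175… → 3.23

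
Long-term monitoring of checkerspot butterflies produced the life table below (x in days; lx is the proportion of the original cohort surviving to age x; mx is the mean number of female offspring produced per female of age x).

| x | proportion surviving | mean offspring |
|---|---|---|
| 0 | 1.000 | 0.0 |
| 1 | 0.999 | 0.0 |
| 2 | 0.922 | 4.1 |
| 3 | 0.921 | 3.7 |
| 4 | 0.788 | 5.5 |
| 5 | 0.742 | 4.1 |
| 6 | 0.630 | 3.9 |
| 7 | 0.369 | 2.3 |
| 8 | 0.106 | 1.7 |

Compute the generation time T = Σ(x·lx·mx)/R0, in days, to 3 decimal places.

4.014

lx·mx: 0, 0, 3.7802, 3.4077, 4.334, 3.0422, 2.457, 0.8487, 0.1802 → R0 = 18.05
x·lx·mx: 0, 0, 7.5604, 10.2231, 17.336, 15.211, 14.742, 5.9409, 1.4416 → Σ = 72.455
T = 72.455 / 18.05 = 4.014127… → 4.014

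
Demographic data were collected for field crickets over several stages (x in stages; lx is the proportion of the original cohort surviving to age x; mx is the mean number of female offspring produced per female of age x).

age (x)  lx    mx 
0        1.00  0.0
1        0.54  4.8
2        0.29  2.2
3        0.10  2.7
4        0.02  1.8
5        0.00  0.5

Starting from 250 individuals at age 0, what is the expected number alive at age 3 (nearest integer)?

Expected survivors = N0 · l_3 = 250 × 0.10 = 25 → 25

25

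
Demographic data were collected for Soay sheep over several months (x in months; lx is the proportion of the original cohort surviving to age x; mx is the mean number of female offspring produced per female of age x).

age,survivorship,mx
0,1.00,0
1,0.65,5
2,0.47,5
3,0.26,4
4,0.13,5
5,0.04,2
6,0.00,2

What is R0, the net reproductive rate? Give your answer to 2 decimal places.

lx·mx by age: 0, 3.25, 2.35, 1.04, 0.65, 0.08, 0
R0 = Σ lx·mx = 7.37 → 7.37

7.37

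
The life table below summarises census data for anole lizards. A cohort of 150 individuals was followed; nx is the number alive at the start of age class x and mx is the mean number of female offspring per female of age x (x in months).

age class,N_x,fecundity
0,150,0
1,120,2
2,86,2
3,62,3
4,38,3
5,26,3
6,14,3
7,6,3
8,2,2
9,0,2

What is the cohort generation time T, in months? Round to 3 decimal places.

lx = nx/n0 = nx/150: 1, 0.8, 0.57333…, 0.41333…, 0.25333…, 0.17333…, 0.09333…, 0.04, 0.01333…, 0
lx·mx: 0, 1.6, 1.146667…, 1.24…, 0.76…, 0.52…, 0.28…, 0.12, 0.026667…, 0 → R0 = 5.693333…
x·lx·mx: 0, 1.6, 2.293333…, 3.72…, 3.04…, 2.6…, 1.68…, 0.84, 0.213333…, 0 → Σ = 15.986667…
T = 15.986667… / 5.693333… = 2.807963… → 2.808

2.808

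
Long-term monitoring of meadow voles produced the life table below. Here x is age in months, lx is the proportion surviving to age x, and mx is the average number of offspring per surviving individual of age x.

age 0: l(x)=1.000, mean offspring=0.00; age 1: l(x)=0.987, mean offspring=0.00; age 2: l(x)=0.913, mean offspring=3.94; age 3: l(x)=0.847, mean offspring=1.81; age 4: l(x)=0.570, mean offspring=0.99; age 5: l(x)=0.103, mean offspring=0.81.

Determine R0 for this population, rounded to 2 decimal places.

5.78

lx·mx by age: 0, 0, 3.59722, 1.53307, 0.5643, 0.08343
R0 = Σ lx·mx = 5.77802 → 5.78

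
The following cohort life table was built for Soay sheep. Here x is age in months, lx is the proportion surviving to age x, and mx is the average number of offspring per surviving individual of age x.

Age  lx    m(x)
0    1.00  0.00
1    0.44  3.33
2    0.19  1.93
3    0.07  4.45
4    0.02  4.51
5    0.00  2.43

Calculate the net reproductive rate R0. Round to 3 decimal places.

lx·mx by age: 0, 1.4652, 0.3667, 0.3115, 0.0902, 0
R0 = Σ lx·mx = 2.2336 → 2.234

2.234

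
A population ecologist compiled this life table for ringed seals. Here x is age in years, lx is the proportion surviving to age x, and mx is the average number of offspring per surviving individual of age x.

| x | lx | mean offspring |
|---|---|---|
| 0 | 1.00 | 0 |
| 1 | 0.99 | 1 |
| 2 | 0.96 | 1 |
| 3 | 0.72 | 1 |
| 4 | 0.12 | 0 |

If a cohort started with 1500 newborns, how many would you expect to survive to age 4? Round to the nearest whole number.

Expected survivors = N0 · l_4 = 1500 × 0.12 = 180 → 180

180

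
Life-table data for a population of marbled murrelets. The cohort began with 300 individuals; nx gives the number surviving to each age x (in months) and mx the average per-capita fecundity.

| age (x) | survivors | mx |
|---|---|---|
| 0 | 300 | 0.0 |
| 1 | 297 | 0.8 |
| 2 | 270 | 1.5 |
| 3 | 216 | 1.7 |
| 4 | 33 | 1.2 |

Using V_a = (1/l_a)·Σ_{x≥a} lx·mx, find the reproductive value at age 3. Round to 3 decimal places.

1.883

lx = nx/n0 = nx/300: 1, 0.99, 0.9, 0.72, 0.11
lx·mx for x ≥ 3: 1.224, 0.132 → sum = 1.356
V_3 = 1.356 / l_3 = 1.356 / 0.72 = 1.883333… → 1.883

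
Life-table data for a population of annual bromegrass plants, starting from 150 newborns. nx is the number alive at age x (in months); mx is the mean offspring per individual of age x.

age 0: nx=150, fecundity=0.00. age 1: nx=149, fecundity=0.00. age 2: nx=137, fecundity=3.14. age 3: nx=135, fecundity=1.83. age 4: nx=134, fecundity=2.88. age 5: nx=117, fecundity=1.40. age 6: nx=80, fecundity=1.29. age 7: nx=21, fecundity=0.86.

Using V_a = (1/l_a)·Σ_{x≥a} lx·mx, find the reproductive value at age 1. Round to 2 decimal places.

9.05

lx = nx/n0 = nx/150: 1, 0.99333…, 0.91333…, 0.9, 0.89333…, 0.78, 0.53333…, 0.14
lx·mx for x ≥ 1: 0, 2.867867…, 1.647, 2.5728…, 1.092, 0.688…, 0.1204 → sum = 8.988067…
V_1 = 8.988067… / l_1 = 8.988067… / 0.993333… = 9.048389… → 9.05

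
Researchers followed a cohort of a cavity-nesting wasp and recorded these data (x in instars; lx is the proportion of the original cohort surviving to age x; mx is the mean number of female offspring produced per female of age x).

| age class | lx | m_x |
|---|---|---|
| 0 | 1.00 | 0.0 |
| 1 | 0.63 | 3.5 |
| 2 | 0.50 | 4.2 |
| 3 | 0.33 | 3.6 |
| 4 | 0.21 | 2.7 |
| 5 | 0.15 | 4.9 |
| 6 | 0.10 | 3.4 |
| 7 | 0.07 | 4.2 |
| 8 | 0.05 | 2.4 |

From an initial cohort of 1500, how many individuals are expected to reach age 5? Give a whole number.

225

Expected survivors = N0 · l_5 = 1500 × 0.15 = 225 → 225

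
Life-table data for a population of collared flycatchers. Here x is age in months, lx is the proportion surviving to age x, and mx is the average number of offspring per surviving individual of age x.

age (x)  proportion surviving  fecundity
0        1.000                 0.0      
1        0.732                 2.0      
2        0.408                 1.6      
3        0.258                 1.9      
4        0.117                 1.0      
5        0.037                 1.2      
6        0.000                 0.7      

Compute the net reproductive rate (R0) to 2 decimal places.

lx·mx by age: 0, 1.464, 0.6528, 0.4902, 0.117, 0.0444, 0
R0 = Σ lx·mx = 2.7684 → 2.77

2.77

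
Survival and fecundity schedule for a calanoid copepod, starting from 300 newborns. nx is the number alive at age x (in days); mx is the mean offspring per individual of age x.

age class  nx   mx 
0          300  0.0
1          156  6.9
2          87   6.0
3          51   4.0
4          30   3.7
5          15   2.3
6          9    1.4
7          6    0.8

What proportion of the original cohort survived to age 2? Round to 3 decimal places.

l_2 = n_2/n_0 = 87/300 = 0.29 → 0.290

0.290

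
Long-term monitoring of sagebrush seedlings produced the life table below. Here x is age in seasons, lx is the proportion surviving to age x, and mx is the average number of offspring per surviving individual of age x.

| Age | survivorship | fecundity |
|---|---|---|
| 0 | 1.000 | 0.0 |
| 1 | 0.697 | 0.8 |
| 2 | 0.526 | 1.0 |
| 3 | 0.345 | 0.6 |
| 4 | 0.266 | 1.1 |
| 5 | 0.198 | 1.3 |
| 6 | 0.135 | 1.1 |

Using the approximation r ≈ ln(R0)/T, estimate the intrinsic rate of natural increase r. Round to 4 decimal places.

R0 = Σ lx·mx = 0 + 0.5576 + 0.526 + 0.207 + 0.2926 + 0.2574 + 0.1485 = 1.9891
Σ x·lx·mx = 5.579; T = 5.579/1.9891 = 2.80479…
r ≈ ln(R0)/T = ln(1.9891)/2.80479… = 0.245182… → 0.2452

0.2452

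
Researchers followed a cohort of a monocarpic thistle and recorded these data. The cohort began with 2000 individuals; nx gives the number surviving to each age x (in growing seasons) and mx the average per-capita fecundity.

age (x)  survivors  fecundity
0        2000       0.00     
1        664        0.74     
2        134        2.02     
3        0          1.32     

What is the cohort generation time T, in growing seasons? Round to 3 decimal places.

lx = nx/n0 = nx/2000: 1, 0.332, 0.067, 0
lx·mx: 0, 0.24568, 0.13534, 0 → R0 = 0.38102
x·lx·mx: 0, 0.24568, 0.27068, 0 → Σ = 0.51636
T = 0.51636 / 0.38102 = 1.355204… → 1.355

1.355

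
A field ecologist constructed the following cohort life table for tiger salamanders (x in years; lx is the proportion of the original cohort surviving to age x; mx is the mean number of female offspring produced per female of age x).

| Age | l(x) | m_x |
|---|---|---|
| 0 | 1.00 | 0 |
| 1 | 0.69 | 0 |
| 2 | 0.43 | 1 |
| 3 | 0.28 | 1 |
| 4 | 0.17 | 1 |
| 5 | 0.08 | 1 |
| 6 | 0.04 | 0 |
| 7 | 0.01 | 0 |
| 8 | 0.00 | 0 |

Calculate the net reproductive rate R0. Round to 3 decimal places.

0.960

lx·mx by age: 0, 0, 0.43, 0.28, 0.17, 0.08, 0, 0, 0
R0 = Σ lx·mx = 0.96 → 0.960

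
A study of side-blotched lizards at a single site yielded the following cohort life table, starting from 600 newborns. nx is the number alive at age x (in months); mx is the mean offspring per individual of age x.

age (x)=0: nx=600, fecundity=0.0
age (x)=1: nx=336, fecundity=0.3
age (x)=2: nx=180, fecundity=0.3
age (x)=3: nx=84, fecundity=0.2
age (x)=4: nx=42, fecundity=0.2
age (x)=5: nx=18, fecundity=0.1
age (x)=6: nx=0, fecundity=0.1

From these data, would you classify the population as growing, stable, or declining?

lx = nx/n0 = nx/600: 1, 0.56, 0.3, 0.14, 0.07, 0.03, 0
R0 = Σ lx·mx = 0 + 0.168 + 0.09 + 0.028 + 0.014 + 0.003 + 0 = 0.303
R0 < 1, so the population is declining.

declining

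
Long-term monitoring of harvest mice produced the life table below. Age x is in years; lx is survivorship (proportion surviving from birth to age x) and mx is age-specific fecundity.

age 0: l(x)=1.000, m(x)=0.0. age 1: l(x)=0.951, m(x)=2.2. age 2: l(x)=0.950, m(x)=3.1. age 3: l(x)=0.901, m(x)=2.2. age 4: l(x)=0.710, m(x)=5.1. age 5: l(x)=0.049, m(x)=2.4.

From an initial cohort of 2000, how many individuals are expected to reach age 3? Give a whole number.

1802

Expected survivors = N0 · l_3 = 2000 × 0.901 = 1802 → 1802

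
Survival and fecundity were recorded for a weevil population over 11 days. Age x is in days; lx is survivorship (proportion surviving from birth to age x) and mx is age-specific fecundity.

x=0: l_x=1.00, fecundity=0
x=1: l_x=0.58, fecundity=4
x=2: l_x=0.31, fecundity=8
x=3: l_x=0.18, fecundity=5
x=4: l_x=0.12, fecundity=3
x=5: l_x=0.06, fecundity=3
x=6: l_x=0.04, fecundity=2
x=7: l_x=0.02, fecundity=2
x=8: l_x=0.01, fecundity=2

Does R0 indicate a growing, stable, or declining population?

growing

R0 = Σ lx·mx = 0 + 2.32 + 2.48 + 0.9 + 0.36 + 0.18 + 0.08 + 0.04 + 0.02 = 6.38
R0 > 1, so the population is growing.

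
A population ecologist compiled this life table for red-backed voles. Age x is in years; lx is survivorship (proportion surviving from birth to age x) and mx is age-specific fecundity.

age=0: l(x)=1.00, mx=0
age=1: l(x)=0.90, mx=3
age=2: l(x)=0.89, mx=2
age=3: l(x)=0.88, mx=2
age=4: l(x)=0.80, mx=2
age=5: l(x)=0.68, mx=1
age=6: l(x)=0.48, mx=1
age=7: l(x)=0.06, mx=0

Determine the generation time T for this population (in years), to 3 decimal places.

lx·mx: 0, 2.7, 1.78, 1.76, 1.6, 0.68, 0.48, 0 → R0 = 9
x·lx·mx: 0, 2.7, 3.56, 5.28, 6.4, 3.4, 2.88, 0 → Σ = 24.22
T = 24.22 / 9 = 2.691111… → 2.691

2.691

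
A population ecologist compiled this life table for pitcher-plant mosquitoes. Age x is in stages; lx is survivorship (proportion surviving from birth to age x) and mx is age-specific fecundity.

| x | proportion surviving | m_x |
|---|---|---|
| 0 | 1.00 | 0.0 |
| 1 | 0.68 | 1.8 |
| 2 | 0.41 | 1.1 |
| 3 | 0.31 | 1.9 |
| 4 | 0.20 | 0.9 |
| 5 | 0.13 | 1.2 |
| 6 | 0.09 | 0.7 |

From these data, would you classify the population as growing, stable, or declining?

R0 = Σ lx·mx = 0 + 1.224 + 0.451 + 0.589 + 0.18 + 0.156 + 0.063 = 2.663
R0 > 1, so the population is growing.

growing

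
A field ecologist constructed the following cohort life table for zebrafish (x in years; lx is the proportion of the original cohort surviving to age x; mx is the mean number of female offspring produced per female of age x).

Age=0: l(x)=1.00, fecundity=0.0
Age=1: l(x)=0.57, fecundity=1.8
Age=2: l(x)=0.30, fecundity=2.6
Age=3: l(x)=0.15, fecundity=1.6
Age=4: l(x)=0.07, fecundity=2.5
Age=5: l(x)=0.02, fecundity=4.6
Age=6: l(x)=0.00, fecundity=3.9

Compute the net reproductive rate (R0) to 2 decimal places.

2.31

lx·mx by age: 0, 1.026, 0.78, 0.24, 0.175, 0.092, 0
R0 = Σ lx·mx = 2.313 → 2.31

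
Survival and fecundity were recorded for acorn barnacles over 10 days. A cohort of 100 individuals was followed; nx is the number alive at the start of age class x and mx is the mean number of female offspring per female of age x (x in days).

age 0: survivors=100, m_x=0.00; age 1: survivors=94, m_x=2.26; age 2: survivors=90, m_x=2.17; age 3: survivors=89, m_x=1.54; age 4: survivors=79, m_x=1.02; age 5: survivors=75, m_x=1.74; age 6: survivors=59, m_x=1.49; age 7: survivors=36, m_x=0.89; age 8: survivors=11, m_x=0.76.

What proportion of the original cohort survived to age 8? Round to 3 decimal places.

0.110

l_8 = n_8/n_0 = 11/100 = 0.11 → 0.110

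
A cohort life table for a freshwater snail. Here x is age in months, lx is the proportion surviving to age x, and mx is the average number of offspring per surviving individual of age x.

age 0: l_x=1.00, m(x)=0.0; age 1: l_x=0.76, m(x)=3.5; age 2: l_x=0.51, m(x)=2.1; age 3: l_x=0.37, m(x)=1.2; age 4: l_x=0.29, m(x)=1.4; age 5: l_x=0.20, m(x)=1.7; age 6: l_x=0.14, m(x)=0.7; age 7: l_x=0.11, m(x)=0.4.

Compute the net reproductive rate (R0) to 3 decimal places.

lx·mx by age: 0, 2.66, 1.071, 0.444, 0.406, 0.34, 0.098, 0.044
R0 = Σ lx·mx = 5.063 → 5.063

5.063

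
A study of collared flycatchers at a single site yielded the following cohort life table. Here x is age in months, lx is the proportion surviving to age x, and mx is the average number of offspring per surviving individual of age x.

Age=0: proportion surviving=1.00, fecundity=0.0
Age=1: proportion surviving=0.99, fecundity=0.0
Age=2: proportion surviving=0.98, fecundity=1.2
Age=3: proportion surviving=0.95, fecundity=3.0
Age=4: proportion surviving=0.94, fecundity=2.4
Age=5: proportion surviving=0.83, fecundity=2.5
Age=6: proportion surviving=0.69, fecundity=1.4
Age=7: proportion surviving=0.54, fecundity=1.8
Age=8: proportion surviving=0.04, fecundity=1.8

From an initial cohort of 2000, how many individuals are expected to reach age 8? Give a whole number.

80

Expected survivors = N0 · l_8 = 2000 × 0.04 = 80 → 80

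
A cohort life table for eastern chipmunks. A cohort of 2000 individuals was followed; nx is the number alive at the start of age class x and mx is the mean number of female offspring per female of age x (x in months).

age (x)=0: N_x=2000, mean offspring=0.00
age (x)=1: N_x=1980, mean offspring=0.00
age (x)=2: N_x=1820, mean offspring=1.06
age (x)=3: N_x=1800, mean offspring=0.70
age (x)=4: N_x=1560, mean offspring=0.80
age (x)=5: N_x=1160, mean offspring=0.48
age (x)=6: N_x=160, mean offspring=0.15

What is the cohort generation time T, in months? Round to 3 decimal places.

lx = nx/n0 = nx/2000: 1, 0.99, 0.91, 0.9, 0.78, 0.58, 0.08
lx·mx: 0, 0, 0.9646, 0.63, 0.624, 0.2784, 0.012 → R0 = 2.509
x·lx·mx: 0, 0, 1.9292, 1.89, 2.496, 1.392, 0.072 → Σ = 7.7792
T = 7.7792 / 2.509 = 3.100518… → 3.101

3.101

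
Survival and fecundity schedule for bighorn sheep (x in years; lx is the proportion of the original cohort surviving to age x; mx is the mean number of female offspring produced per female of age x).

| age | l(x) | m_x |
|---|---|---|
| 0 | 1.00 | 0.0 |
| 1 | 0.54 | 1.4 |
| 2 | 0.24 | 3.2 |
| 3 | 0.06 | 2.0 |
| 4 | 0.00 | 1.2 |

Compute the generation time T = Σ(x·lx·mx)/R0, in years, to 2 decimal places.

1.61

lx·mx: 0, 0.756, 0.768, 0.12, 0 → R0 = 1.644
x·lx·mx: 0, 0.756, 1.536, 0.36, 0 → Σ = 2.652
T = 2.652 / 1.644 = 1.613139… → 1.61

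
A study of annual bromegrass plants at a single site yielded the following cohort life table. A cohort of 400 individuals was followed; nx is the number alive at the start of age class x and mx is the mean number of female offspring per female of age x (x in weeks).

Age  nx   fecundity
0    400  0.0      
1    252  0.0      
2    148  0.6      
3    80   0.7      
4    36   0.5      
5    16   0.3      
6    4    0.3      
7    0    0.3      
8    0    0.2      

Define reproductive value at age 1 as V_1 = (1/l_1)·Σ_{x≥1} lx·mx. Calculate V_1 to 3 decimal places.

lx = nx/n0 = nx/400: 1, 0.63, 0.37, 0.2, 0.09, 0.04, 0.01, 0, 0
lx·mx for x ≥ 1: 0, 0.222, 0.14, 0.045, 0.012, 0.003, 0, 0 → sum = 0.422
V_1 = 0.422 / l_1 = 0.422 / 0.63 = 0.669841… → 0.670

0.670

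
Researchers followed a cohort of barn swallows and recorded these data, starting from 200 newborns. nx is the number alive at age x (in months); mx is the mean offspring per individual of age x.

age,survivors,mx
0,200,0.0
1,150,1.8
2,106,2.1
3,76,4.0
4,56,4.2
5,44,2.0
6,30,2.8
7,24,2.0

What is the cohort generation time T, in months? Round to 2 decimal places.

3.07

lx = nx/n0 = nx/200: 1, 0.75, 0.53, 0.38, 0.28, 0.22, 0.15, 0.12
lx·mx: 0, 1.35, 1.113, 1.52, 1.176, 0.44, 0.42, 0.24 → R0 = 6.259
x·lx·mx: 0, 1.35, 2.226, 4.56, 4.704, 2.2, 2.52, 1.68 → Σ = 19.24
T = 19.24 / 6.259 = 3.073973… → 3.07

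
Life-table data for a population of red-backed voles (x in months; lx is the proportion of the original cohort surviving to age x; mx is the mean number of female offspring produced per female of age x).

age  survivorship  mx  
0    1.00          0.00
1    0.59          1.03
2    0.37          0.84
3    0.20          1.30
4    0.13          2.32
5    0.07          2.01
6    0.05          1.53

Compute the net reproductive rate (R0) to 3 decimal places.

lx·mx by age: 0, 0.6077, 0.3108, 0.26, 0.3016, 0.1407, 0.0765
R0 = Σ lx·mx = 1.6973 → 1.697

1.697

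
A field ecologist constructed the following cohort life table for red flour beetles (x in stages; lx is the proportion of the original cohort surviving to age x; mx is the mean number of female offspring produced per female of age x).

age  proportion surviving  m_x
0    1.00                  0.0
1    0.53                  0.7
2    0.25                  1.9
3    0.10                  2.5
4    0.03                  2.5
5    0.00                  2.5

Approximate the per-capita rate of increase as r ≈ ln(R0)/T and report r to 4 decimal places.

0.0780

R0 = Σ lx·mx = 0 + 0.371 + 0.475 + 0.25 + 0.075 + 0 = 1.171
Σ x·lx·mx = 2.371; T = 2.371/1.171 = 2.02477…
r ≈ ln(R0)/T = ln(1.171)/2.02477… = 0.077964… → 0.0780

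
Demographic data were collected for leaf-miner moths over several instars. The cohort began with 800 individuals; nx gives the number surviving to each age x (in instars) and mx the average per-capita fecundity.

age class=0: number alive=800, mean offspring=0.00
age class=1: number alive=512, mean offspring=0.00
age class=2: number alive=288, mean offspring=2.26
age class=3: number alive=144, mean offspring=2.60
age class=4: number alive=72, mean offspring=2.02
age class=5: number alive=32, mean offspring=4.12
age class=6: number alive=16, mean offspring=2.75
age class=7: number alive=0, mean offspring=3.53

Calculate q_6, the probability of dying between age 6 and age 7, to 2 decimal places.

lx = nx/n0 = nx/800: 1, 0.64, 0.36, 0.18, 0.09, 0.04, 0.02, 0
q_6 = (l_6 − l_7) / l_6 = (0.02 − 0) / 0.02
     = 0.02 / 0.02 = 1 → 1.00

1.00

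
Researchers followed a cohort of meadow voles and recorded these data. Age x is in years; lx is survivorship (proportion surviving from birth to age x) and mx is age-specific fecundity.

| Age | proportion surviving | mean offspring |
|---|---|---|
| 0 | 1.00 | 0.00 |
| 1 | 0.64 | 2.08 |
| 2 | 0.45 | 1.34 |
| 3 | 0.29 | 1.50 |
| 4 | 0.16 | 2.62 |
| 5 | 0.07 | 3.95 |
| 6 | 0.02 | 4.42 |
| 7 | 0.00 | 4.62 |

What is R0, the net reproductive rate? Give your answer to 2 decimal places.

3.15

lx·mx by age: 0, 1.3312, 0.603, 0.435, 0.4192, 0.2765, 0.0884, 0
R0 = Σ lx·mx = 3.1533 → 3.15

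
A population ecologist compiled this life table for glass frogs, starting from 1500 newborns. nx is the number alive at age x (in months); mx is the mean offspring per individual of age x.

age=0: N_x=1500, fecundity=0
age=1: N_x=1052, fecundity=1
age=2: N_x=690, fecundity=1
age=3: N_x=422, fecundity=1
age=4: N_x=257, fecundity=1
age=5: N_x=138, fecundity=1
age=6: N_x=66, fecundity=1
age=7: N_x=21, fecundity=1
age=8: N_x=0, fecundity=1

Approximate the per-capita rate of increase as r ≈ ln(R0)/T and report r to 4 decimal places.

0.2520

lx = nx/n0 = nx/1500: 1, 0.70133…, 0.46, 0.28133…, 0.17133…, 0.092, 0.044, 0.014, 0
R0 = Σ lx·mx = 0 + 0.70133… + 0.46 + 0.28133… + 0.17133… + 0.092 + 0.044 + 0.014 + 0 = 1.764…
Σ x·lx·mx = 3.972667…; T = 3.972667…/1.764… = 2.25208…
r ≈ ln(R0)/T = ln(1.764…)/2.25208… = 0.252027… → 0.2520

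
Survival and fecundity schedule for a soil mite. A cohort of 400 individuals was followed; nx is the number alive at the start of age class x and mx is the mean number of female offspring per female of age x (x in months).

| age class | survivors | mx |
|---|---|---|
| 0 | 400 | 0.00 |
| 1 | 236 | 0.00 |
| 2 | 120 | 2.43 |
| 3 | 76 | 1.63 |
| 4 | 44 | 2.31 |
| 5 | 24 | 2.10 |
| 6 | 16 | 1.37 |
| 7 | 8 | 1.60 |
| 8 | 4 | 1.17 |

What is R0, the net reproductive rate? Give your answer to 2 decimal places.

lx = nx/n0 = nx/400: 1, 0.59, 0.3, 0.19, 0.11, 0.06, 0.04, 0.02, 0.01
lx·mx by age: 0, 0, 0.729, 0.3097, 0.2541, 0.126, 0.0548, 0.032, 0.0117
R0 = Σ lx·mx = 1.5173 → 1.52

1.52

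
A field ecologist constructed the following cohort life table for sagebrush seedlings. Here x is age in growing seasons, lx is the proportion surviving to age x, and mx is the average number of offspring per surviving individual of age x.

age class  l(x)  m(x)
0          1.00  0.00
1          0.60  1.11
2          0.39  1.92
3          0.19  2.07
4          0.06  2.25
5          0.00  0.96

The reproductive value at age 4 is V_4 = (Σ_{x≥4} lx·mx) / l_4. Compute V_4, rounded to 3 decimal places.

lx·mx for x ≥ 4: 0.135, 0 → sum = 0.135
V_4 = 0.135 / l_4 = 0.135 / 0.06 = 2.25 → 2.250

2.250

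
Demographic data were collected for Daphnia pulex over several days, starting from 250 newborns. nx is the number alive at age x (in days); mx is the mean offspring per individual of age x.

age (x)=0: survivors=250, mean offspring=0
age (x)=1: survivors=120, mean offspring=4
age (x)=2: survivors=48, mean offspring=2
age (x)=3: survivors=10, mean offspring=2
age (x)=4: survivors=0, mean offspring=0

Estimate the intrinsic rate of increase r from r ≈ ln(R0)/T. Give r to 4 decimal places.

lx = nx/n0 = nx/250: 1, 0.48, 0.192, 0.04, 0
R0 = Σ lx·mx = 0 + 1.92 + 0.384 + 0.08 + 0 = 2.384
Σ x·lx·mx = 2.928; T = 2.928/2.384 = 1.22819…
r ≈ ln(R0)/T = ln(2.384)/1.22819… = 0.707367… → 0.7074

0.7074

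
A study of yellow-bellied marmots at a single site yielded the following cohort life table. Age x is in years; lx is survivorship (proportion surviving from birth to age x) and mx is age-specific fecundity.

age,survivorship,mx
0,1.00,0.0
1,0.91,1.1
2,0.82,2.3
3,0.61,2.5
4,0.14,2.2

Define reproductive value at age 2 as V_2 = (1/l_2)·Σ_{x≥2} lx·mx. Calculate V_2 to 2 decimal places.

4.54

lx·mx for x ≥ 2: 1.886, 1.525, 0.308 → sum = 3.719
V_2 = 3.719 / l_2 = 3.719 / 0.82 = 4.535366… → 4.54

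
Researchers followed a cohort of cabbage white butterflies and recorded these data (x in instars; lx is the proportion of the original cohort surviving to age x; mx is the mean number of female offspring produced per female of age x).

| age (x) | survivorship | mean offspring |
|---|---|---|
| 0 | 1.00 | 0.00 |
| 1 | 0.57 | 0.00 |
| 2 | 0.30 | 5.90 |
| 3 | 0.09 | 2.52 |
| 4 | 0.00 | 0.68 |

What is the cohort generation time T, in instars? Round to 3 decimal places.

lx·mx: 0, 0, 1.77, 0.2268, 0 → R0 = 1.9968
x·lx·mx: 0, 0, 3.54, 0.6804, 0 → Σ = 4.2204
T = 4.2204 / 1.9968 = 2.113582… → 2.114

2.114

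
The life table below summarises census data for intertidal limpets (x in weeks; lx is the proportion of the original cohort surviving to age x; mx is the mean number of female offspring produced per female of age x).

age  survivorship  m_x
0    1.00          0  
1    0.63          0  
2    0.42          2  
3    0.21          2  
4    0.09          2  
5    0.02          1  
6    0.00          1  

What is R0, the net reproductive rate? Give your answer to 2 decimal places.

lx·mx by age: 0, 0, 0.84, 0.42, 0.18, 0.02, 0
R0 = Σ lx·mx = 1.46 → 1.46

1.46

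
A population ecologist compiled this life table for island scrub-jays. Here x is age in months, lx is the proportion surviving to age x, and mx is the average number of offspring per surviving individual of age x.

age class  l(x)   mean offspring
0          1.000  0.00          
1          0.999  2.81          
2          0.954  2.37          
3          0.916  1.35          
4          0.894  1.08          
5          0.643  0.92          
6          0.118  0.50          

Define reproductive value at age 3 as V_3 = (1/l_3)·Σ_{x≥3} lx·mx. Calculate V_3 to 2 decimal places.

3.11

lx·mx for x ≥ 3: 1.2366, 0.96552, 0.59156, 0.059 → sum = 2.85268
V_3 = 2.85268 / l_3 = 2.85268 / 0.916 = 3.114279… → 3.11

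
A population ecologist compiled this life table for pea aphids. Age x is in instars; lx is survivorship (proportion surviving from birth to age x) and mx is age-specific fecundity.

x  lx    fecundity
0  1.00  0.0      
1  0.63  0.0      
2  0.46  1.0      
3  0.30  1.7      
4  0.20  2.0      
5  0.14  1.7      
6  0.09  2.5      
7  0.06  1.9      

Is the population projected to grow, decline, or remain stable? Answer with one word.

R0 = Σ lx·mx = 0 + 0 + 0.46 + 0.51 + 0.4 + 0.238 + 0.225 + 0.114 = 1.947
R0 > 1, so the population is growing.

growing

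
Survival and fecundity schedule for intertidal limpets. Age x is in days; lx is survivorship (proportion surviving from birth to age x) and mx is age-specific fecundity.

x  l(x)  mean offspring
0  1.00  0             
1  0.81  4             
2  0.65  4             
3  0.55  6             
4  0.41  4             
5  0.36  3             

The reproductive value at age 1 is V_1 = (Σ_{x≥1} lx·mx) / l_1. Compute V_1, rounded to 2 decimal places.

14.64

lx·mx for x ≥ 1: 3.24, 2.6, 3.3, 1.64, 1.08 → sum = 11.86
V_1 = 11.86 / l_1 = 11.86 / 0.81 = 14.641975… → 14.64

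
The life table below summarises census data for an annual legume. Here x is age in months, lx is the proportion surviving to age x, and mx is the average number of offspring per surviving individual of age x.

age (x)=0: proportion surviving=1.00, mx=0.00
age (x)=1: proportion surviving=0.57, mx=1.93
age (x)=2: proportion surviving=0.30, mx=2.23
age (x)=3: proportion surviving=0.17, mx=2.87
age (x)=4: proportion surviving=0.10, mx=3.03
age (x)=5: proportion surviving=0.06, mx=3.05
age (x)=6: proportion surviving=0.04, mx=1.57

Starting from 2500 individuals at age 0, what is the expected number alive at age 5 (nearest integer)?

Expected survivors = N0 · l_5 = 2500 × 0.06 = 150 → 150

150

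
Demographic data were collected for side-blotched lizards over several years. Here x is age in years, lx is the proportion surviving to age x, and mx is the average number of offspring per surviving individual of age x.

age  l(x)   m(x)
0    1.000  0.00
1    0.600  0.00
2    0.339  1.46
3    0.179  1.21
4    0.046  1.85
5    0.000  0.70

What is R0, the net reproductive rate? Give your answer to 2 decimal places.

lx·mx by age: 0, 0, 0.49494, 0.21659, 0.0851, 0
R0 = Σ lx·mx = 0.79663 → 0.80

0.80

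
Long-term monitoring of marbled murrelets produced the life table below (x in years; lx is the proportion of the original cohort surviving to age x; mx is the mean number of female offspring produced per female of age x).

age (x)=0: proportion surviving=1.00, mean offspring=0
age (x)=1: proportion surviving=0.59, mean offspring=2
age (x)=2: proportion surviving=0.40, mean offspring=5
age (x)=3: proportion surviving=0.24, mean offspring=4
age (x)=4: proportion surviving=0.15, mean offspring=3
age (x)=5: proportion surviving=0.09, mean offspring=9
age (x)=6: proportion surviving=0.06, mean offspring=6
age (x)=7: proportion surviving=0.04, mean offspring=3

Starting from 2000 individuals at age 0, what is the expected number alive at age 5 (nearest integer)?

Expected survivors = N0 · l_5 = 2000 × 0.09 = 180 → 180

180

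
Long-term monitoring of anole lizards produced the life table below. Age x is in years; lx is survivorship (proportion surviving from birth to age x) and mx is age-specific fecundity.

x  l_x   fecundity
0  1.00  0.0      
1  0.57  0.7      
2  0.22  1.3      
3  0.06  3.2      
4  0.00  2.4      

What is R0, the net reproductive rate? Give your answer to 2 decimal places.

0.88

lx·mx by age: 0, 0.399, 0.286, 0.192, 0
R0 = Σ lx·mx = 0.877 → 0.88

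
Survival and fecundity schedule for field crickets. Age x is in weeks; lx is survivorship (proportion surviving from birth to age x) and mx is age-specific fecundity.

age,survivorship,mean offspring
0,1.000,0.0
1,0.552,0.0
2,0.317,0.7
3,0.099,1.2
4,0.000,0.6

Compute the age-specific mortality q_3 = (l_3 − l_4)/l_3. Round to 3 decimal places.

q_3 = (l_3 − l_4) / l_3 = (0.099 − 0) / 0.099
     = 0.099 / 0.099 = 1 → 1.000

1.000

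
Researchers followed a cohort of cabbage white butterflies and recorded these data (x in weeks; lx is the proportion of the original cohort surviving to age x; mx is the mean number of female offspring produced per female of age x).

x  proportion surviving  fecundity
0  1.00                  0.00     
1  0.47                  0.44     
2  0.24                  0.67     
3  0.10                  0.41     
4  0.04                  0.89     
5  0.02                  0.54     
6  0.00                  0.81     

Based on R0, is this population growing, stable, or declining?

declining

R0 = Σ lx·mx = 0 + 0.2068 + 0.1608 + 0.041 + 0.0356 + 0.0108 + 0 = 0.455
R0 < 1, so the population is declining.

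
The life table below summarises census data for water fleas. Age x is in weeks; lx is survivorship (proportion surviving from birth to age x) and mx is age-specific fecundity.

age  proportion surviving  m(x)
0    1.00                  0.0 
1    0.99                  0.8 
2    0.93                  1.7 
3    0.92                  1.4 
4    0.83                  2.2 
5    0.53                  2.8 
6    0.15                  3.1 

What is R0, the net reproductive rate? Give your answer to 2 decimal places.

lx·mx by age: 0, 0.792, 1.581, 1.288, 1.826, 1.484, 0.465
R0 = Σ lx·mx = 7.436 → 7.44

7.44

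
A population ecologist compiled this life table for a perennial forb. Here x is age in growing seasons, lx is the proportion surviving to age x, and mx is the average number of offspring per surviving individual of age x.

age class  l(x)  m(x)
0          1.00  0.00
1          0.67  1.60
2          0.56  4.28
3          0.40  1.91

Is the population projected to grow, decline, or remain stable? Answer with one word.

growing

R0 = Σ lx·mx = 0 + 1.072 + 2.3968 + 0.764 = 4.2328
R0 > 1, so the population is growing.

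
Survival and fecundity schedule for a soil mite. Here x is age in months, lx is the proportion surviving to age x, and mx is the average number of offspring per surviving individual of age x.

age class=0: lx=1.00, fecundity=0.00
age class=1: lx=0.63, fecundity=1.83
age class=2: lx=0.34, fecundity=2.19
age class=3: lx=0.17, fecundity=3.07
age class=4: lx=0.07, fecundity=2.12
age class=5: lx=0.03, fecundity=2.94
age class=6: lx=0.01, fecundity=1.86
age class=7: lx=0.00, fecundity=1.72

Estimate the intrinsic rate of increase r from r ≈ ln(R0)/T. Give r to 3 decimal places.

0.491

R0 = Σ lx·mx = 0 + 1.1529 + 0.7446 + 0.5219 + 0.1484 + 0.0882 + 0.0186 + 0 = 2.6746
Σ x·lx·mx = 5.354; T = 5.354/2.6746 = 2.00179…
r ≈ ln(R0)/T = ln(2.6746)/2.00179… = 0.49146… → 0.491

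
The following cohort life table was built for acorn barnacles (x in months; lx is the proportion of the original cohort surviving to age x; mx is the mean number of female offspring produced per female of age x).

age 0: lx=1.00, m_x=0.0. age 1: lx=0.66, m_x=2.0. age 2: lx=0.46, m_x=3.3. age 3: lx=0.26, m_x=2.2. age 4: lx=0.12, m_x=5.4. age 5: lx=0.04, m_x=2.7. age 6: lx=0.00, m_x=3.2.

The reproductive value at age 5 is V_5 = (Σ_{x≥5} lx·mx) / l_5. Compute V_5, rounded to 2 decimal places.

2.70

lx·mx for x ≥ 5: 0.108, 0 → sum = 0.108
V_5 = 0.108 / l_5 = 0.108 / 0.04 = 2.7 → 2.70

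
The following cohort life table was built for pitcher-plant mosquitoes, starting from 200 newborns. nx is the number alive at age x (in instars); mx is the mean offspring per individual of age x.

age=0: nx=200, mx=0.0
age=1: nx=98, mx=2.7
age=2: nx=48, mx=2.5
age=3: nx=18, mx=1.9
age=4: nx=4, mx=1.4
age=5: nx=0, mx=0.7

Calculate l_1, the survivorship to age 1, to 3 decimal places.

l_1 = n_1/n_0 = 98/200 = 0.49 → 0.490

0.490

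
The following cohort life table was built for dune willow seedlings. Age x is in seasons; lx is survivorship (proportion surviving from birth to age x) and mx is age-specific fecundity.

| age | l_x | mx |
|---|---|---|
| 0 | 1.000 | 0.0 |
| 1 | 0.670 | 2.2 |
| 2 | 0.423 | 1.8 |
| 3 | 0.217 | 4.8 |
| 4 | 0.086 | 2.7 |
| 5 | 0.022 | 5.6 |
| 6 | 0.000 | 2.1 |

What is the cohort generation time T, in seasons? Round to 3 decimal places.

2.111

lx·mx: 0, 1.474, 0.7614, 1.0416, 0.2322, 0.1232, 0 → R0 = 3.6324
x·lx·mx: 0, 1.474, 1.5228, 3.1248, 0.9288, 0.616, 0 → Σ = 7.6664
T = 7.6664 / 3.6324 = 2.110561… → 2.111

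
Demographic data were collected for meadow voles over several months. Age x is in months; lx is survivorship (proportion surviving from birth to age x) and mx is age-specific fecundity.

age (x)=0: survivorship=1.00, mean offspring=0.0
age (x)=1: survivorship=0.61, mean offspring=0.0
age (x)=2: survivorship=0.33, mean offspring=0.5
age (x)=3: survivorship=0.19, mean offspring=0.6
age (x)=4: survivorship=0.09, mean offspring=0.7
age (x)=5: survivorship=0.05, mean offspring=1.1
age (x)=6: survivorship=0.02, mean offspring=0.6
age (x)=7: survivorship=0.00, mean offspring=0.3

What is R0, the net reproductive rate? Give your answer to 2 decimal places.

lx·mx by age: 0, 0, 0.165, 0.114, 0.063, 0.055, 0.012, 0
R0 = Σ lx·mx = 0.409 → 0.41

0.41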